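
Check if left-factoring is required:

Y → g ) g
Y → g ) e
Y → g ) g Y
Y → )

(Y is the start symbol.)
Yes, Y has productions with common prefix 'g )'

Left-factoring is needed when two productions for the same non-terminal
share a common prefix on the right-hand side.

Productions for Y:
  Y → g ) g
  Y → g ) e
  Y → g ) g Y
  Y → )

Found common prefix 'g )' in productions for Y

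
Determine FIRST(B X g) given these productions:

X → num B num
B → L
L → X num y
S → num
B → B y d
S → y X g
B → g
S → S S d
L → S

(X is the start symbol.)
FIRST sets of the non-terminals involved (from the grammar, by fixed-point iteration):
  FIRST(B) = { 'g', 'num', 'y' }

To compute FIRST(B X g), process the symbols left to right:
Symbol B is a non-terminal. Add FIRST(B) \ {ε} = { 'g', 'num', 'y' }
B is not nullable (ε ∉ FIRST(B)), so stop here.
FIRST(B X g) = { 'g', 'num', 'y' }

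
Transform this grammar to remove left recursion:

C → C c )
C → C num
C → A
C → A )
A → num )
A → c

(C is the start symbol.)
C is directly left-recursive. The standard transformation for
  A → A α₁ | ... | A α_m | β₁ | ... | β_n
is
  A  → β₁ A' | ... | β_n A'
  A' → α₁ A' | ... | α_m A' | ε

C → A becomes C → A C'
C → A ) becomes C → A ) C'
C → C c ) becomes C' → c ) C'
C → C num becomes C' → num C'
Add C' → ε

Productions for other non-terminals are unchanged:
  A → num )
  A → c

Resulting grammar:
C → A C'
C → A ) C'
C' → c ) C'
C' → num C'
C' → ε
A → num )
A → c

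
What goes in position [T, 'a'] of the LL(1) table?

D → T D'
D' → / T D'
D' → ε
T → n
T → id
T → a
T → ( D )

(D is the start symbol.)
T → a

To find M[T, 'a'], we find productions for T where 'a' is in the predict set (PREDICT(N → α) = (FIRST(α) \ {ε}) ∪ (FOLLOW(N) if α ⇒* ε)).

T → n: PREDICT = { 'n' }
T → id: PREDICT = { 'id' }
T → a: PREDICT = { 'a' }
  'a' is in predict set, so this production goes in M[T, 'a']
T → ( D ): PREDICT = { '(' }

M[T, 'a'] = T → a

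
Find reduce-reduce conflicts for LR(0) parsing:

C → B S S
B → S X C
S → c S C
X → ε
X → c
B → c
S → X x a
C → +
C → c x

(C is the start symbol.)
Yes — I6: [B → c .] vs [X → .]; I8: [X → .] vs [X → c .]

Augment with C' → C and build the canonical LR(0) collection (I0 = CLOSURE({[C' → . C]}), then GOTO on every symbol after a dot until no new states appear). It has 18 states:
  I0: { [B → . S X C], [B → . c], [C → . +], [C → . B S S], [C → . c x], [C' → . C], [S → . X x a], [S → . c S C], [X → . c], [X → .] }  — shift, reduce
  I1: { [C → + .] }  — reduce
  I2: { [C → B . S S], [S → . X x a], [S → . c S C], [X → . c], [X → .] }  — shift, reduce
  I3: { [C' → C .] }  — accept
  I4: { [B → S . X C], [X → . c], [X → .] }  — shift, reduce
  I5: { [S → X . x a] }  — shift
  I6: { [B → c .], [C → c . x], [S → . X x a], [S → . c S C], [S → c . S C], [X → . c], [X → .], [X → c .] }  — shift, 3 reduces
  I7: { [B → . S X C], [B → . c], [C → . +], [C → . B S S], [C → . c x], [S → . X x a], [S → . c S C], [S → c S . C], [X → . c], [X → .] }  — shift, reduce
  I8: { [S → . X x a], [S → . c S C], [S → c . S C], [X → . c], [X → .], [X → c .] }  — shift, 2 reduces
  I9: { [C → c x .] }  — reduce
  I10: { [S → c S C .] }  — reduce
  I11: { [S → X x . a] }  — shift
  I12: { [S → X x a .] }  — reduce
  I13: { [B → . S X C], [B → . c], [B → S X . C], [C → . +], [C → . B S S], [C → . c x], [S → . X x a], [S → . c S C], [X → . c], [X → .] }  — shift, reduce
  I14: { [X → c .] }  — reduce
  I15: { [B → S X C .] }  — reduce
  I16: { [C → B S . S], [S → . X x a], [S → . c S C], [X → . c], [X → .] }  — shift, reduce
  I17: { [C → B S S .] }  — reduce

I6 contains complete items [B → c .], [X → .], [X → c .] — reduce-reduce conflict.
I8 contains complete items [X → .], [X → c .] — reduce-reduce conflict.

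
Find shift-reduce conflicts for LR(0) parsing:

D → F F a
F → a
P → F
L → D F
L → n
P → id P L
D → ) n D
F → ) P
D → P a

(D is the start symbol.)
Yes — I3: [P → F .] vs [F → . ) P]

A shift-reduce conflict occurs when an LR(0) state has both:
  - a complete (reduce) item [A → α .] (dot at the end), and
  - a shift item [B → β . c γ] (dot before a terminal).

Augment with D' → D and build the canonical LR(0) collection (I0 = CLOSURE({[D' → . D]}), then GOTO on every symbol after a dot until no new states appear). It has 20 states:
  I0: { [D → . ) n D], [D → . F F a], [D → . P a], [D' → . D], [F → . ) P], [F → . a], [P → . F], [P → . id P L] }  — shift
  I1: { [D → ) . n D], [F → ) . P], [F → . ) P], [F → . a], [P → . F], [P → . id P L] }  — shift
  I2: { [D' → D .] }  — accept
  I3: { [D → F . F a], [F → . ) P], [F → . a], [P → F .] }  — shift, reduce
  I4: { [D → P . a] }  — shift
  I5: { [F → a .] }  — reduce
  I6: { [F → . ) P], [F → . a], [P → . F], [P → . id P L], [P → id . P L] }  — shift
  I7: { [F → ) . P], [F → . ) P], [F → . a], [P → . F], [P → . id P L] }  — shift
  I8: { [P → F .] }  — reduce
  I9: { [D → . ) n D], [D → . F F a], [D → . P a], [F → . ) P], [F → . a], [L → . D F], [L → . n], [P → . F], [P → . id P L], [P → id P . L] }  — shift
  I10: { [F → . ) P], [F → . a], [L → D . F] }  — shift
  I11: { [P → id P L .] }  — reduce
  I12: { [L → n .] }  — reduce
  I13: { [L → D F .] }  — reduce
  I14: { [F → ) P .] }  — reduce
  I15: { [D → P a .] }  — reduce
  I16: { [D → F F . a] }  — shift
  I17: { [D → F F a .] }  — reduce
  I18: { [D → ) n . D], [D → . ) n D], [D → . F F a], [D → . P a], [F → . ) P], [F → . a], [P → . F], [P → . id P L] }  — shift
  I19: { [D → ) n D .] }  — reduce

I3 contains reduce item [P → F .] and shift items [F → . ) P], [F → . a] — shift-reduce conflict.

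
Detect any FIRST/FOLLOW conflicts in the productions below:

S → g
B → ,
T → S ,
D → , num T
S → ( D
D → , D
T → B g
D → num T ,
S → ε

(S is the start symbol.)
No FIRST/FOLLOW conflicts.

Nullable non-terminals: S.

S: nullable alternative(s) S → ε; FOLLOW(S) = { $, ',' }
  S → g: FIRST \ {ε} = { 'g' } — disjoint from FOLLOW(S)
  S → ( D: FIRST \ {ε} = { '(' } — disjoint from FOLLOW(S)
  S → ε: FIRST \ {ε} = { } — this is the only nullable alternative, skip

B, D, T have no nullable alternative, so no FIRST/FOLLOW check is needed there.

No FIRST/FOLLOW conflicts found.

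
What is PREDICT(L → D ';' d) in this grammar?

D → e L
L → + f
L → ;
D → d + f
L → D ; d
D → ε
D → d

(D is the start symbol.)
PREDICT(L → D ';' d) = (FIRST(RHS) \ {ε}) ∪ (FOLLOW(L) if ε ∈ FIRST(RHS), i.e. RHS ⇒* ε)
FIRST(D) = { 'd', 'e', ε }
FIRST(D ';' d) = { ';', 'd', 'e' }
ε ∉ FIRST(D ';' d), so FOLLOW(L) is not added.
PREDICT(L → D ';' d) = { ';', 'd', 'e' }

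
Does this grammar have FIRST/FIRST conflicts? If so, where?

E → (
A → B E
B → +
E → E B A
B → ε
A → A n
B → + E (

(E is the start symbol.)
Yes. E → '(' / E → E B A on { '(' }; A → B E / A → A n on { '(', '+' }; B → '+' / B → '+' E '(' on { '+' }

A FIRST/FIRST conflict occurs when two productions N → α and N → β for the same non-terminal have FIRST(α) ∩ FIRST(β) ≠ ∅ (with ε ∈ FIRST of a nullable right-hand side, so two nullable alternatives also conflict).

FIRST sets of the non-terminals at (or reachable through a nullable prefix from) the front of some alternative:
  FIRST(E) = { '(' }
  FIRST(B) = { '+', ε }
  FIRST(A) = { '(', '+' }

Productions for E:
  E → (: FIRST = { '(' }
  E → E B A: FIRST = { '(' }
Productions for A:
  A → B E: FIRST = { '(', '+' }
  A → A n: FIRST = { '(', '+' }
Productions for B:
  B → +: FIRST = { '+' }
  B → ε: FIRST = { ε }
  B → + E (: FIRST = { '+' }

Conflict for E: E → ( and E → E B A
  Overlap: { '(' }
Conflict for A: A → B E and A → A n
  Overlap: { '(', '+' }
Conflict for B: B → + and B → + E (
  Overlap: { '+' }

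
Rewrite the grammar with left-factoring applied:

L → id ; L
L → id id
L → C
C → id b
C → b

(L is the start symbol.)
Left-factoring transforms A → αβ₁ | αβ₂ into A → αA' and A' → β₁ | β₂
(α is the longest common prefix among the alternatives). Repeat until
no nonterminal has two alternatives with a common prefix.

Round 1: L has alternatives sharing prefix 'id'. Introduce L': L → id L'
  Add: L' → ; L
  Add: L' → id

No remaining common prefixes — done.

Resulting grammar:
L → id L'
L' → ; L
L' → id
L → C
C → id b
C → b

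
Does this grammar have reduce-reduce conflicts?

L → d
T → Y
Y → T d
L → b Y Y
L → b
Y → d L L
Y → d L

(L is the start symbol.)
Yes — I9: [L → b Y Y .] vs [T → Y .]

A reduce-reduce conflict occurs when an LR(0) state has two complete items [A → α .] and [B → β .] — both call for a reduction, and with no lookahead the parser cannot choose between them.

Augment with L' → L and build the canonical LR(0) collection (I0 = CLOSURE({[L' → . L]}), then GOTO on every symbol after a dot until no new states appear). It has 11 states:
  I0: { [L → . b Y Y], [L → . b], [L → . d], [L' → . L] }  — shift
  I1: { [L' → L .] }  — accept
  I2: { [L → b . Y Y], [L → b .], [T → . Y], [Y → . T d], [Y → . d L L], [Y → . d L] }  — shift, reduce
  I3: { [L → d .] }  — reduce
  I4: { [Y → T . d] }  — shift
  I5: { [L → b Y . Y], [T → . Y], [T → Y .], [Y → . T d], [Y → . d L L], [Y → . d L] }  — shift, reduce
  I6: { [L → . b Y Y], [L → . b], [L → . d], [Y → d . L L], [Y → d . L] }  — shift
  I7: { [L → . b Y Y], [L → . b], [L → . d], [Y → d L . L], [Y → d L .] }  — shift, reduce
  I8: { [Y → d L L .] }  — reduce
  I9: { [L → b Y Y .], [T → Y .] }  — 2 reduces
  I10: { [Y → T d .] }  — reduce

I9 contains complete items [L → b Y Y .], [T → Y .] — reduce-reduce conflict.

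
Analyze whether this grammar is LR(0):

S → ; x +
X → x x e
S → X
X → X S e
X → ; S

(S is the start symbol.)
A grammar is LR(0) if no state in the canonical LR(0) collection has:
  - both a shift item (dot before a terminal) and a complete item (shift-reduce conflict), or
  - two or more complete items (reduce-reduce conflict; the accept item [S' → S .] counts as a complete item here).

Augment with S' → S and build the canonical LR(0) collection (I0 = CLOSURE({[S' → . S]}), then GOTO on every symbol after a dot until no new states appear). It has 12 states:
  I0: { [S → . ; x +], [S → . X], [S' → . S], [X → . ; S], [X → . X S e], [X → . x x e] }  — shift
  I1: { [S → . ; x +], [S → . X], [S → ; . x +], [X → . ; S], [X → . X S e], [X → . x x e], [X → ; . S] }  — shift
  I2: { [S' → S .] }  — accept
  I3: { [S → . ; x +], [S → . X], [S → X .], [X → . ; S], [X → . X S e], [X → . x x e], [X → X . S e] }  — shift, reduce
  I4: { [X → x . x e] }  — shift
  I5: { [X → x x . e] }  — shift
  I6: { [X → x x e .] }  — reduce
  I7: { [X → X S . e] }  — shift
  I8: { [X → X S e .] }  — reduce
  I9: { [X → ; S .] }  — reduce
  I10: { [S → ; x . +], [X → x . x e] }  — shift
  I11: { [S → ; x + .] }  — reduce

Conflict in state I3:
  Shift-reduce conflict between [S → X .] and [S → . ; x +]
So the grammar is NOT LR(0).

Answer: No. Shift-reduce conflict between [S → X .] and [S → . ; x +]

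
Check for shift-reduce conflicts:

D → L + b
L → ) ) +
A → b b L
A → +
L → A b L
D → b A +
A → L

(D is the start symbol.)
Augment with D' → D and build the canonical LR(0) collection (I0 = CLOSURE({[D' → . D]}), then GOTO on every symbol after a dot until no new states appear). It has 20 states:
  I0: { [A → . +], [A → . L], [A → . b b L], [D → . L + b], [D → . b A +], [D' → . D], [L → . ) ) +], [L → . A b L] }  — shift
  I1: { [L → ) . ) +] }  — shift
  I2: { [A → + .] }  — reduce
  I3: { [L → A . b L] }  — shift
  I4: { [D' → D .] }  — accept
  I5: { [A → L .], [D → L . + b] }  — shift, reduce
  I6: { [A → . +], [A → . L], [A → . b b L], [A → b . b L], [D → b . A +], [L → . ) ) +], [L → . A b L] }  — shift
  I7: { [D → b A . +], [L → A . b L] }  — shift
  I8: { [A → L .] }  — reduce
  I9: { [A → . +], [A → . L], [A → . b b L], [A → b . b L], [A → b b . L], [L → . ) ) +], [L → . A b L] }  — shift
  I10: { [A → L .], [A → b b L .] }  — 2 reduces
  I11: { [D → b A + .] }  — reduce
  I12: { [A → . +], [A → . L], [A → . b b L], [L → . ) ) +], [L → . A b L], [L → A b . L] }  — shift
  I13: { [A → L .], [L → A b L .] }  — 2 reduces
  I14: { [A → b . b L] }  — shift
  I15: { [A → . +], [A → . L], [A → . b b L], [A → b b . L], [L → . ) ) +], [L → . A b L] }  — shift
  I16: { [D → L + . b] }  — shift
  I17: { [D → L + b .] }  — reduce
  I18: { [L → ) ) . +] }  — shift
  I19: { [L → ) ) + .] }  — reduce

I5 contains reduce item [A → L .] and shift item [D → L . + b] — shift-reduce conflict.

Answer: Yes — I5: [A → L .] vs [D → L . + b]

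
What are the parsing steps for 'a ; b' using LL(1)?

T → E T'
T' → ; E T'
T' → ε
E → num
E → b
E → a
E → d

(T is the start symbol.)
Stack is shown with the top on the left.

Stack     Input    Action
-------------------------
T $       a ; b $  output T → E T'
E T' $    a ; b $  output E → a
a T' $    a ; b $  match 'a'
T' $      ; b $    output T' → ; E T'
; E T' $  ; b $    match ';'
E T' $    b $      output E → b
b T' $    b $      match 'b'
T' $      $        output T' → ε
$         $        accept

The string is accepted.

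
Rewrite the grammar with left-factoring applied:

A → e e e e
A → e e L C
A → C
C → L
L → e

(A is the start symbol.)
A → e e A'
A' → e e
A' → L C
A → C
C → L
L → e

Left-factoring transforms A → αβ₁ | αβ₂ into A → αA' and A' → β₁ | β₂
(α is the longest common prefix among the alternatives). Repeat until
no nonterminal has two alternatives with a common prefix.

Round 1: A has alternatives sharing prefix 'e e'. Introduce A': A → e e A'
  Add: A' → e e
  Add: A' → L C

No remaining common prefixes — done.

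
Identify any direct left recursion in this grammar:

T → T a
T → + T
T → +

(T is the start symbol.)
Direct left recursion occurs when N → N α for some non-terminal N (the right-hand side begins with the left-hand side itself).

T → T a: LEFT RECURSIVE (starts with T)
T → + T: starts with '+'
T → +: starts with '+'

The grammar has direct left recursion on: T.

Answer: Yes, T is left-recursive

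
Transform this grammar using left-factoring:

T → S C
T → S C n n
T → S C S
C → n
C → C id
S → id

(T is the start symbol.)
T → S C T'
T' → ε
T' → n n
T' → S
C → n
C → C id
S → id

Left-factoring transforms A → αβ₁ | αβ₂ into A → αA' and A' → β₁ | β₂
(α is the longest common prefix among the alternatives). Repeat until
no nonterminal has two alternatives with a common prefix.

Round 1: T has alternatives sharing prefix 'S C'. Introduce T': T → S C T'
  Add: T' → ε
  Add: T' → n n
  Add: T' → S

No remaining common prefixes — done.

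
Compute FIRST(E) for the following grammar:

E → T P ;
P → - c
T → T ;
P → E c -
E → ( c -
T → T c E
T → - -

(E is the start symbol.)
{ '(', '-' }

To compute FIRST(E), examine every production with E on the left-hand side, reading each right-hand side left to right until a non-nullable symbol is reached.

FIRST sets of the other non-terminals involved (by the same procedure, iterated to a fixed point):
  FIRST(T) = { '-' }

From E → T P ;:
  - T is a non-terminal: add FIRST(T) \ {ε} = { '-' }
    T is not nullable, so stop
From E → ( c -:
  - '(' is a terminal: add '(' and stop

Collecting: FIRST(E) = { '(', '-' }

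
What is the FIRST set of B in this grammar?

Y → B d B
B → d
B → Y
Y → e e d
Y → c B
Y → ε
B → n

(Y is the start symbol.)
{ 'c', 'd', 'e', 'n', ε }

FIRST sets of the other non-terminals involved (by the same procedure, iterated to a fixed point):
  FIRST(Y) = { 'c', 'd', 'e', 'n', ε }

From B → d:
  - d is a terminal: add 'd' and stop
From B → Y:
  - Y is a non-terminal: add FIRST(Y) \ {ε} = { 'c', 'd', 'e', 'n' }
    Y is nullable and nothing follows, so the whole right-hand side can vanish: ε ∈ FIRST(B)
From B → n:
  - n is a terminal: add 'n' and stop

Collecting: FIRST(B) = { 'c', 'd', 'e', 'n', ε }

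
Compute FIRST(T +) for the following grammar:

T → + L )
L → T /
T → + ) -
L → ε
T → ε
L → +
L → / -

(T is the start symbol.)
{ '+' }

FIRST sets of the non-terminals involved (from the grammar, by fixed-point iteration):
  FIRST(T) = { '+', ε }

To compute FIRST(T +), process the symbols left to right:
Symbol T is a non-terminal. Add FIRST(T) \ {ε} = { '+' }
T is nullable (ε ∈ FIRST(T)), continue to the next symbol.
Symbol + is a terminal. Add '+' and stop.
FIRST(T +) = { '+' }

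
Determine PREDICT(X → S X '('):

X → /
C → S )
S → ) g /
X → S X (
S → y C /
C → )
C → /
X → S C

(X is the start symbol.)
{ ')', 'y' }

PREDICT(X → S X '(') = (FIRST(RHS) \ {ε}) ∪ (FOLLOW(X) if ε ∈ FIRST(RHS), i.e. RHS ⇒* ε)
FIRST(S) = { ')', 'y' }
FIRST(S X '(') = { ')', 'y' }
ε ∉ FIRST(S X '('), so FOLLOW(X) is not added.
PREDICT(X → S X '(') = { ')', 'y' }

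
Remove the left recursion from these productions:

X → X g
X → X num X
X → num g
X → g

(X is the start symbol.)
X is directly left-recursive. The standard transformation for
  A → A α₁ | ... | A α_m | β₁ | ... | β_n
is
  A  → β₁ A' | ... | β_n A'
  A' → α₁ A' | ... | α_m A' | ε

X → num g becomes X → num g X'
X → g becomes X → g X'
X → X g becomes X' → g X'
X → X num X becomes X' → num X X'
Add X' → ε

Resulting grammar:
X → num g X'
X → g X'
X' → g X'
X' → num X X'
X' → ε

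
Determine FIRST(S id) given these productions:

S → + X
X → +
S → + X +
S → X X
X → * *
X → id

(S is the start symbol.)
FIRST sets of the non-terminals involved (from the grammar, by fixed-point iteration):
  FIRST(S) = { '*', '+', 'id' }

To compute FIRST(S id), process the symbols left to right:
Symbol S is a non-terminal. Add FIRST(S) \ {ε} = { '*', '+', 'id' }
S is not nullable (ε ∉ FIRST(S)), so stop here.
FIRST(S id) = { '*', '+', 'id' }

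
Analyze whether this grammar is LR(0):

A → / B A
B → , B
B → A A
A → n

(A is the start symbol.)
Augment with A' → A and build the canonical LR(0) collection (I0 = CLOSURE({[A' → . A]}), then GOTO on every symbol after a dot until no new states appear). It has 10 states:
  I0: { [A → . / B A], [A → . n], [A' → . A] }  — shift
  I1: { [A → . / B A], [A → . n], [A → / . B A], [B → . , B], [B → . A A] }  — shift
  I2: { [A' → A .] }  — accept
  I3: { [A → n .] }  — reduce
  I4: { [A → . / B A], [A → . n], [B → , . B], [B → . , B], [B → . A A] }  — shift
  I5: { [A → . / B A], [A → . n], [B → A . A] }  — shift
  I6: { [A → . / B A], [A → . n], [A → / B . A] }  — shift
  I7: { [A → / B A .] }  — reduce
  I8: { [B → A A .] }  — reduce
  I9: { [B → , B .] }  — reduce

Every state is either a pure shift/goto state or contains exactly one complete item and nothing to shift — no conflicts. The grammar is LR(0).

Answer: Yes, the grammar is LR(0)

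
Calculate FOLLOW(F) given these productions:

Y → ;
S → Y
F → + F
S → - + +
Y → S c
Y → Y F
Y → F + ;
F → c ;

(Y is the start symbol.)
To compute FOLLOW(F), find every occurrence of F on a right-hand side N → α F β: add FIRST(β) \ {ε}, and if β is empty or nullable also add FOLLOW(N). Iterate to a fixed point.

In F → + F: F is at the end; this adds FOLLOW(F) to itself — nothing new
In Y → Y F: F is at the end, add FOLLOW(Y)
In Y → F + ;: F is followed by '+' ';', add FIRST('+' ';') \ {ε} = { '+' }

The FOLLOW sets referred to above (computed the same way, to a fixed point):
  FOLLOW(Y) = { $, '+', 'c' }

Taking the union: FOLLOW(F) = { $, '+', 'c' }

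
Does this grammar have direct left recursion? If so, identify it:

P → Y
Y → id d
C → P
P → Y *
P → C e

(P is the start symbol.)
Direct left recursion occurs when N → N α for some non-terminal N (the right-hand side begins with the left-hand side itself).

P → Y: starts with Y
Y → id d: starts with id
C → P: starts with P
P → Y *: starts with Y
P → C e: starts with C

No direct left recursion found.

Answer: No direct left recursion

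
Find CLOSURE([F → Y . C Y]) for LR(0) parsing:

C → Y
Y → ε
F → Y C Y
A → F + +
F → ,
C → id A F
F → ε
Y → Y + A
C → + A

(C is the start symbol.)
To compute CLOSURE, for each item [A → α.Bβ] where B is a non-terminal, add [B → .γ] for all productions B → γ; repeat for the newly added items until nothing changes.

Start with: [F → Y . C Y]
  [F → Y . C Y] has the dot before C: add [C → . Y], [C → . id A F], [C → . + A]
  [C → . Y] has the dot before Y: add [Y → .], [Y → . Y + A]
No further items can be added.

CLOSURE = { [C → . + A], [C → . Y], [C → . id A F], [F → Y . C Y], [Y → . Y + A], [Y → .] }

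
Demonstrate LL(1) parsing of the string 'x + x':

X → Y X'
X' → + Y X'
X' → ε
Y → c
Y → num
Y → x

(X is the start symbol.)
Stack is shown with the top on the left.

Stack     Input    Action
-------------------------
X $       x + x $  output X → Y X'
Y X' $    x + x $  output Y → x
x X' $    x + x $  match 'x'
X' $      + x $    output X' → + Y X'
+ Y X' $  + x $    match '+'
Y X' $    x $      output Y → x
x X' $    x $      match 'x'
X' $      $        output X' → ε
$         $        accept

The string is accepted.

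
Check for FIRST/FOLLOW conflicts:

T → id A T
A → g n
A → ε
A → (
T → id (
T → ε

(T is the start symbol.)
No FIRST/FOLLOW conflicts.

Nullable non-terminals: A, T.

A: nullable alternative(s) A → ε; FOLLOW(A) = { $, 'id' }
  A → g n: FIRST \ {ε} = { 'g' } — disjoint from FOLLOW(A)
  A → ε: FIRST \ {ε} = { } — this is the only nullable alternative, skip
  A → (: FIRST \ {ε} = { '(' } — disjoint from FOLLOW(A)

T: nullable alternative(s) T → ε; FOLLOW(T) = { $ }
  T → id A T: FIRST \ {ε} = { 'id' } — disjoint from FOLLOW(T)
  T → id (: FIRST \ {ε} = { 'id' } — disjoint from FOLLOW(T)
  T → ε: FIRST \ {ε} = { } — this is the only nullable alternative, skip

No FIRST/FOLLOW conflicts found.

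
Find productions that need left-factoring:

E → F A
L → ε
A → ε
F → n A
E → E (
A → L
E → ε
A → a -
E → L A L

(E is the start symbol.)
Left-factoring is needed when two productions for the same non-terminal
share a common prefix on the right-hand side.

Productions for E:
  E → F A
  E → E (
  E → ε
  E → L A L
Productions for A:
  A → ε
  A → L
  A → a -

No common prefixes found.

Answer: No, left-factoring is not needed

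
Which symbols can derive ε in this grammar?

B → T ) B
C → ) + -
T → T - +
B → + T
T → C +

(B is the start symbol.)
There are no ε-productions, so no non-terminal can derive ε.
No non-terminals are nullable.

Answer: None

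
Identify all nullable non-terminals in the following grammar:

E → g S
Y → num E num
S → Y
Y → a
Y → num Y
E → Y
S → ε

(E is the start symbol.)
A non-terminal is nullable if it can derive ε (the empty string): either it has an ε-production, or it has a production whose right-hand side consists entirely of nullable non-terminals.

ε-productions: S → ε
So S is immediately nullable.
No further non-terminal can be added: every production for the remaining non-terminals contains a terminal or a non-nullable non-terminal.
Nullable = { 'S' }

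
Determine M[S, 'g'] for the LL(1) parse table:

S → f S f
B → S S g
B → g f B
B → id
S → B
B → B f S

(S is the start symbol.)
S → B

To find M[S, 'g'], we find productions for S where 'g' is in the predict set (PREDICT(N → α) = (FIRST(α) \ {ε}) ∪ (FOLLOW(N) if α ⇒* ε)).

Relevant sets:
  FIRST(B) = { 'f', 'g', 'id' }

S → f S f: PREDICT = { 'f' }
S → B: PREDICT = { 'f', 'g', 'id' }
  'g' is in predict set, so this production goes in M[S, 'g']

M[S, 'g'] = S → B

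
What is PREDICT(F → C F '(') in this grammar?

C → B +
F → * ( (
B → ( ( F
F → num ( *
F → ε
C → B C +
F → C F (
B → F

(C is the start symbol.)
{ '(', '*', '+', 'num' }

PREDICT(F → C F '(') = (FIRST(RHS) \ {ε}) ∪ (FOLLOW(F) if ε ∈ FIRST(RHS), i.e. RHS ⇒* ε)
FIRST(C) = { '(', '*', '+', 'num' }
FIRST(C F '(') = { '(', '*', '+', 'num' }
ε ∉ FIRST(C F '('), so FOLLOW(F) is not added.
PREDICT(F → C F '(') = { '(', '*', '+', 'num' }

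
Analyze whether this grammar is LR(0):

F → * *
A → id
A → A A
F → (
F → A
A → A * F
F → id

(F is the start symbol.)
No. Shift-reduce conflict between [F → A .] and [A → A . * F]

A grammar is LR(0) if no state in the canonical LR(0) collection has:
  - both a shift item (dot before a terminal) and a complete item (shift-reduce conflict), or
  - two or more complete items (reduce-reduce conflict; the accept item [F' → F .] counts as a complete item here).

Augment with F' → F and build the canonical LR(0) collection (I0 = CLOSURE({[F' → . F]}), then GOTO on every symbol after a dot until no new states appear). It has 11 states:
  I0: { [A → . A * F], [A → . A A], [A → . id], [F → . (], [F → . * *], [F → . A], [F → . id], [F' → . F] }  — shift
  I1: { [F → ( .] }  — reduce
  I2: { [F → * . *] }  — shift
  I3: { [A → . A * F], [A → . A A], [A → . id], [A → A . * F], [A → A . A], [F → A .] }  — shift, reduce
  I4: { [F' → F .] }  — accept
  I5: { [A → id .], [F → id .] }  — 2 reduces
  I6: { [A → . A * F], [A → . A A], [A → . id], [A → A * . F], [F → . (], [F → . * *], [F → . A], [F → . id] }  — shift
  I7: { [A → . A * F], [A → . A A], [A → . id], [A → A . * F], [A → A . A], [A → A A .] }  — shift, reduce
  I8: { [A → id .] }  — reduce
  I9: { [A → A * F .] }  — reduce
  I10: { [F → * * .] }  — reduce

Conflict in state I3:
  Shift-reduce conflict between [F → A .] and [A → A . * F]
So the grammar is NOT LR(0).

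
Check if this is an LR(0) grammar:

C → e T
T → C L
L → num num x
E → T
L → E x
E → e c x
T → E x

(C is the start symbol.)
Augment with C' → C and build the canonical LR(0) collection (I0 = CLOSURE({[C' → . C]}), then GOTO on every symbol after a dot until no new states appear). It has 17 states:
  I0: { [C → . e T], [C' → . C] }  — shift
  I1: { [C' → C .] }  — accept
  I2: { [C → . e T], [C → e . T], [E → . T], [E → . e c x], [T → . C L], [T → . E x] }  — shift
  I3: { [C → . e T], [E → . T], [E → . e c x], [L → . E x], [L → . num num x], [T → . C L], [T → . E x], [T → C . L] }  — shift
  I4: { [T → E . x] }  — shift
  I5: { [C → e T .], [E → T .] }  — 2 reduces
  I6: { [C → . e T], [C → e . T], [E → . T], [E → . e c x], [E → e . c x], [T → . C L], [T → . E x] }  — shift
  I7: { [E → e c . x] }  — shift
  I8: { [E → e c x .] }  — reduce
  I9: { [T → E x .] }  — reduce
  I10: { [L → E . x], [T → E . x] }  — shift
  I11: { [T → C L .] }  — reduce
  I12: { [E → T .] }  — reduce
  I13: { [L → num . num x] }  — shift
  I14: { [L → num num . x] }  — shift
  I15: { [L → num num x .] }  — reduce
  I16: { [L → E x .], [T → E x .] }  — 2 reduces

Conflict in state I5:
  Reduce-reduce conflict: [C → e T .] and [E → T .]
So the grammar is NOT LR(0).

Answer: No. Reduce-reduce conflict: [C → e T .] and [E → T .]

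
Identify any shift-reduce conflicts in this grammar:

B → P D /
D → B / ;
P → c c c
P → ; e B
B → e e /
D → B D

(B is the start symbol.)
No shift-reduce conflicts

Augment with B' → B and build the canonical LR(0) collection (I0 = CLOSURE({[B' → . B]}), then GOTO on every symbol after a dot until no new states appear). It has 18 states:
  I0: { [B → . P D /], [B → . e e /], [B' → . B], [P → . ; e B], [P → . c c c] }  — shift
  I1: { [P → ; . e B] }  — shift
  I2: { [B' → B .] }  — accept
  I3: { [B → . P D /], [B → . e e /], [B → P . D /], [D → . B / ;], [D → . B D], [P → . ; e B], [P → . c c c] }  — shift
  I4: { [P → c . c c] }  — shift
  I5: { [B → e . e /] }  — shift
  I6: { [B → e e . /] }  — shift
  I7: { [B → e e / .] }  — reduce
  I8: { [P → c c . c] }  — shift
  I9: { [P → c c c .] }  — reduce
  I10: { [B → . P D /], [B → . e e /], [D → . B / ;], [D → . B D], [D → B . / ;], [D → B . D], [P → . ; e B], [P → . c c c] }  — shift
  I11: { [B → P D . /] }  — shift
  I12: { [B → P D / .] }  — reduce
  I13: { [D → B / . ;] }  — shift
  I14: { [D → B D .] }  — reduce
  I15: { [D → B / ; .] }  — reduce
  I16: { [B → . P D /], [B → . e e /], [P → . ; e B], [P → . c c c], [P → ; e . B] }  — shift
  I17: { [P → ; e B .] }  — reduce

No state contains both a complete item and a shift item.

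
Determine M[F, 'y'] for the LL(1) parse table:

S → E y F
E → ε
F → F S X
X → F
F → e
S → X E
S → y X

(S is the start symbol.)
To find M[F, 'y'], we find productions for F where 'y' is in the predict set (PREDICT(N → α) = (FIRST(α) \ {ε}) ∪ (FOLLOW(N) if α ⇒* ε)).

Relevant sets:
  FIRST(F) = { 'e' }

F → F S X: PREDICT = { 'e' }
F → e: PREDICT = { 'e' }

M[F, 'y'] is empty (no production applies)

Answer: Empty (error entry)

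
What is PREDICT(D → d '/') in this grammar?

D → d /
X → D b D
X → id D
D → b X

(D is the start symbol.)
PREDICT(D → d '/') = (FIRST(RHS) \ {ε}) ∪ (FOLLOW(D) if ε ∈ FIRST(RHS), i.e. RHS ⇒* ε)
FIRST(d '/') = { 'd' }
ε ∉ FIRST(d '/'), so FOLLOW(D) is not added.
PREDICT(D → d '/') = { 'd' }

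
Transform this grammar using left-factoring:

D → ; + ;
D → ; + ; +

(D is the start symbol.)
D → ; + ; D'
D' → ε
D' → +

Left-factoring transforms A → αβ₁ | αβ₂ into A → αA' and A' → β₁ | β₂
(α is the longest common prefix among the alternatives). Repeat until
no nonterminal has two alternatives with a common prefix.

Round 1: D has alternatives sharing prefix '; + ;'. Introduce D': D → ; + ; D'
  Add: D' → ε
  Add: D' → +

No remaining common prefixes — done.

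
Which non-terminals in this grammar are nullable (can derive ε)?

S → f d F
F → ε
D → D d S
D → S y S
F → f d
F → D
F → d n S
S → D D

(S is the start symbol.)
A non-terminal is nullable if it can derive ε (the empty string): either it has an ε-production, or it has a production whose right-hand side consists entirely of nullable non-terminals.

ε-productions: F → ε
So F is immediately nullable.
No further non-terminal can be added: every production for the remaining non-terminals contains a terminal or a non-nullable non-terminal.
Nullable = { 'F' }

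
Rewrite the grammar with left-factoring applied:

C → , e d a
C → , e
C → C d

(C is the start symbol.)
Left-factoring transforms A → αβ₁ | αβ₂ into A → αA' and A' → β₁ | β₂
(α is the longest common prefix among the alternatives). Repeat until
no nonterminal has two alternatives with a common prefix.

Round 1: C has alternatives sharing prefix ', e'. Introduce C': C → , e C'
  Add: C' → d a
  Add: C' → ε

No remaining common prefixes — done.

Resulting grammar:
C → , e C'
C' → d a
C' → ε
C → C d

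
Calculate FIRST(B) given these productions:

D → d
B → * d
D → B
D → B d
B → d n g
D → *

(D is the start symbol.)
From B → * d:
  - '*' is a terminal: add '*' and stop
From B → d n g:
  - d is a terminal: add 'd' and stop

Collecting: FIRST(B) = { '*', 'd' }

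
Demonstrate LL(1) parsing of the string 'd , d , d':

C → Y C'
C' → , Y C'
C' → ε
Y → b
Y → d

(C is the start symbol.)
Stack is shown with the top on the left.

Stack     Input        Action
-----------------------------
C $       d , d , d $  output C → Y C'
Y C' $    d , d , d $  output Y → d
d C' $    d , d , d $  match 'd'
C' $      , d , d $    output C' → , Y C'
, Y C' $  , d , d $    match ','
Y C' $    d , d $      output Y → d
d C' $    d , d $      match 'd'
C' $      , d $        output C' → , Y C'
, Y C' $  , d $        match ','
Y C' $    d $          output Y → d
d C' $    d $          match 'd'
C' $      $            output C' → ε
$         $            accept

The string is accepted.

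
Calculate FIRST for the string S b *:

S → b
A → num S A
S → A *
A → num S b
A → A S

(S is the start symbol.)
{ 'b', 'num' }

FIRST sets of the non-terminals involved (from the grammar, by fixed-point iteration):
  FIRST(S) = { 'b', 'num' }

To compute FIRST(S b *), process the symbols left to right:
Symbol S is a non-terminal. Add FIRST(S) \ {ε} = { 'b', 'num' }
S is not nullable (ε ∉ FIRST(S)), so stop here.
FIRST(S b *) = { 'b', 'num' }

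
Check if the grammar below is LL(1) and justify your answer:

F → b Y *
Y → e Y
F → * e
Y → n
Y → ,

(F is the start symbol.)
For F:
  PREDICT(F → b Y '*') = { 'b' }
  PREDICT(F → '*' e) = { '*' }
For Y:
  PREDICT(Y → e Y) = { 'e' }
  PREDICT(Y → n) = { 'n' }
  PREDICT(Y → ',') = { ',' }

All predict sets are disjoint. The grammar IS LL(1).

Answer: Yes, the grammar is LL(1).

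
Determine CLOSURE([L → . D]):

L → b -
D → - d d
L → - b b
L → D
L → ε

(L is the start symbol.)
To compute CLOSURE, for each item [A → α.Bβ] where B is a non-terminal, add [B → .γ] for all productions B → γ; repeat for the newly added items until nothing changes.

Start with: [L → . D]
  [L → . D] has the dot before D: add [D → . - d d]
No further items can be added.

CLOSURE = { [D → . - d d], [L → . D] }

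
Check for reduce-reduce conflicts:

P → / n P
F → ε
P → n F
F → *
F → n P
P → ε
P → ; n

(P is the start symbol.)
A reduce-reduce conflict occurs when an LR(0) state has two complete items [A → α .] and [B → β .] — both call for a reduction, and with no lookahead the parser cannot choose between them.

Augment with P' → P and build the canonical LR(0) collection (I0 = CLOSURE({[P' → . P]}), then GOTO on every symbol after a dot until no new states appear). It has 12 states:
  I0: { [P → . / n P], [P → . ; n], [P → . n F], [P → .], [P' → . P] }  — shift, reduce
  I1: { [P → / . n P] }  — shift
  I2: { [P → ; . n] }  — shift
  I3: { [P' → P .] }  — accept
  I4: { [F → . *], [F → . n P], [F → .], [P → n . F] }  — shift, reduce
  I5: { [F → * .] }  — reduce
  I6: { [P → n F .] }  — reduce
  I7: { [F → n . P], [P → . / n P], [P → . ; n], [P → . n F], [P → .] }  — shift, reduce
  I8: { [F → n P .] }  — reduce
  I9: { [P → ; n .] }  — reduce
  I10: { [P → . / n P], [P → . ; n], [P → . n F], [P → .], [P → / n . P] }  — shift, reduce
  I11: { [P → / n P .] }  — reduce

No state contains more than one complete item.

Answer: No reduce-reduce conflicts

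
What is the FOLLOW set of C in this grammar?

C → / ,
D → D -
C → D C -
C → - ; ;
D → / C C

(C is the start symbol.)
{ $, '-', '/' }

C is the start symbol, so $ ∈ FOLLOW(C).
In C → D C -: C is followed by '-', add FIRST('-') \ {ε} = { '-' }
In D → / C C: C is followed by C, add FIRST(C) \ {ε} = { '-', '/' }
In D → / C C: C is at the end, add FOLLOW(D)

The FOLLOW sets referred to above (computed the same way, to a fixed point):
  FOLLOW(D) = { '-', '/' }

Taking the union: FOLLOW(C) = { $, '-', '/' }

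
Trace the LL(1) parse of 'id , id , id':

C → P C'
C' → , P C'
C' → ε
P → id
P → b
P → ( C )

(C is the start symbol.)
Stack is shown with the top on the left.

Stack     Input           Action
--------------------------------
C $       id , id , id $  output C → P C'
P C' $    id , id , id $  output P → id
id C' $   id , id , id $  match 'id'
C' $      , id , id $     output C' → , P C'
, P C' $  , id , id $     match ','
P C' $    id , id $       output P → id
id C' $   id , id $       match 'id'
C' $      , id $          output C' → , P C'
, P C' $  , id $          match ','
P C' $    id $            output P → id
id C' $   id $            match 'id'
C' $      $               output C' → ε
$         $               accept

The string is accepted.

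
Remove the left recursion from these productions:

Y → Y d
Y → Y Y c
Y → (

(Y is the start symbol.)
Y is directly left-recursive. The standard transformation for
  A → A α₁ | ... | A α_m | β₁ | ... | β_n
is
  A  → β₁ A' | ... | β_n A'
  A' → α₁ A' | ... | α_m A' | ε

Y → ( becomes Y → ( Y'
Y → Y d becomes Y' → d Y'
Y → Y Y c becomes Y' → Y c Y'
Add Y' → ε

Resulting grammar:
Y → ( Y'
Y' → d Y'
Y' → Y c Y'
Y' → ε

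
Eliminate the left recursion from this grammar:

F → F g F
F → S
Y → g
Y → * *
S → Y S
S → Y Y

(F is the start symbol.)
F is directly left-recursive. The standard transformation for
  A → A α₁ | ... | A α_m | β₁ | ... | β_n
is
  A  → β₁ A' | ... | β_n A'
  A' → α₁ A' | ... | α_m A' | ε

F → S becomes F → S F'
F → F g F becomes F' → g F F'
Add F' → ε

Productions for other non-terminals are unchanged:
  Y → g
  Y → * *
  S → Y S
  S → Y Y

Resulting grammar:
F → S F'
F' → g F F'
F' → ε
Y → g
Y → * *
S → Y S
S → Y Y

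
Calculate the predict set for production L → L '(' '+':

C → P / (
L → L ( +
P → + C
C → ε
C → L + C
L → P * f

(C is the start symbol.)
{ '+' }

PREDICT(L → L '(' '+') = (FIRST(RHS) \ {ε}) ∪ (FOLLOW(L) if ε ∈ FIRST(RHS), i.e. RHS ⇒* ε)
FIRST(L) = { '+' }
FIRST(L '(' '+') = { '+' }
ε ∉ FIRST(L '(' '+'), so FOLLOW(L) is not added.
PREDICT(L → L '(' '+') = { '+' }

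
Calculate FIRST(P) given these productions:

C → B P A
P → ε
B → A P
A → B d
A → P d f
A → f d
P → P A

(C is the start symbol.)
{ 'd', 'f', ε }

To compute FIRST(P), examine every production with P on the left-hand side, reading each right-hand side left to right until a non-nullable symbol is reached.

FIRST sets of the other non-terminals involved (by the same procedure, iterated to a fixed point):
  FIRST(A) = { 'd', 'f' }

From P → ε:
  - ε-production, so ε ∈ FIRST(P)
From P → P A:
  - P is the symbol being defined: contributes nothing new
    P is nullable, so continue to the next symbol
  - A is a non-terminal: add FIRST(A) \ {ε} = { 'd', 'f' }
    A is not nullable, so stop

Collecting: FIRST(P) = { 'd', 'f', ε }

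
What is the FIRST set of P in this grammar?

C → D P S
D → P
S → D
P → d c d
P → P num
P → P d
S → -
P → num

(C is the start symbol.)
To compute FIRST(P), examine every production with P on the left-hand side, reading each right-hand side left to right until a non-nullable symbol is reached.

From P → d c d:
  - d is a terminal: add 'd' and stop
From P → P num:
  - P is the symbol being defined: contributes nothing new
    P is not nullable, so stop
From P → P d:
  - P is the symbol being defined: contributes nothing new
    P is not nullable, so stop
From P → num:
  - num is a terminal: add 'num' and stop

Collecting: FIRST(P) = { 'd', 'num' }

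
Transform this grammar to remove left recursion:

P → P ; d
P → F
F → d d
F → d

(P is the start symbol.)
P → F P'
P' → ; d P'
P' → ε
F → d d
F → d

P is directly left-recursive. The standard transformation for
  A → A α₁ | ... | A α_m | β₁ | ... | β_n
is
  A  → β₁ A' | ... | β_n A'
  A' → α₁ A' | ... | α_m A' | ε

P → F becomes P → F P'
P → P ; d becomes P' → ; d P'
Add P' → ε

Productions for other non-terminals are unchanged:
  F → d d
  F → d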